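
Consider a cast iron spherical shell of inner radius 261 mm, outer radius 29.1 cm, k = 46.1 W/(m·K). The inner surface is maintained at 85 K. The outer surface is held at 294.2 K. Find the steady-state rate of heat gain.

Q = 307 kW

Q = 4πk·ΔT/(1/r₁ − 1/r₂) = 4π × 46.1 × 209.2 / (1/0.261 − 1/0.291) = 3.07×10^5 W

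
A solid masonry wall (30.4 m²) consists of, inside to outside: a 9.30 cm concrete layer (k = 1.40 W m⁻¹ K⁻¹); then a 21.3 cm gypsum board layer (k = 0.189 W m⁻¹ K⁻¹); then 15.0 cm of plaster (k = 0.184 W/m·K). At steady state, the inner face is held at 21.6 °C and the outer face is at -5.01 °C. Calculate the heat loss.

Q = 403 W

Resistance network (inner→outer):
  R_concrete = L/(kA) = 0.0930/(1.40·30.4) = 0.002185 K/W
  R_gypsum board = L/(kA) = 0.213/(0.189·30.4) = 0.03707 K/W
  R_plaster = L/(kA) = 0.150/(0.184·30.4) = 0.02682 K/W
ΣR = 0.002185 + 0.03707 + 0.02682 = 0.06607 K/W
Q = ΔT/ΣR = (21.6 °C − -5.01 °C)/0.06607 = 403 W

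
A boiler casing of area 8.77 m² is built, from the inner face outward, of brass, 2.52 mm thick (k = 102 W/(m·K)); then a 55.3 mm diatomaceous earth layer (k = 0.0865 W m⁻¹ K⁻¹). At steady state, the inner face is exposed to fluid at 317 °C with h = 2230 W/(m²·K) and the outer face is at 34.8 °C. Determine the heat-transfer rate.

Q = 3.87 kW

Treat each layer as a resistance in series:
  R_conv,in = 1/(hA) = 1/(2230·8.77) = 5.113×10^-5 K/W
  R_brass = L/(kA) = 0.00252/(102·8.77) = 2.817×10^-6 K/W
  R_diatomaceous earth = L/(kA) = 0.0553/(0.0865·8.77) = 0.07290 K/W
ΣR = 5.113×10^-5 + 2.817×10^-6 + 0.07290 = 0.07295 K/W
Q = ΔT/ΣR = (317 °C − 34.8 °C)/0.07295 = 3870 W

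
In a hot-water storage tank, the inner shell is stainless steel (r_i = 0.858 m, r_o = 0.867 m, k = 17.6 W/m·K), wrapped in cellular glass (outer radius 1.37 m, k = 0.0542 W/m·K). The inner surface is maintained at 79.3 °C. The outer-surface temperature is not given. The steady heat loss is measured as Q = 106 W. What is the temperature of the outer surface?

Sum the resistances:
  R_stainless steel = (1/0.858 − 1/0.867)/(4πk) = 0.01210/(4π·17.6) = 5.470×10^-5 K/W
  R_cellular glass = (1/0.867 − 1/1.37)/(4πk) = 0.4235/(4π·0.0542) = 0.6218 K/W
ΣR = 0.6218 K/W
ΔT = Q·ΣR = 106 × 0.6218 = 65.91 K
Heat flows outward, so T_out = T_in − ΔT = 79.3 − 65.91 = 13.4 °C

T_out = 13.4 °C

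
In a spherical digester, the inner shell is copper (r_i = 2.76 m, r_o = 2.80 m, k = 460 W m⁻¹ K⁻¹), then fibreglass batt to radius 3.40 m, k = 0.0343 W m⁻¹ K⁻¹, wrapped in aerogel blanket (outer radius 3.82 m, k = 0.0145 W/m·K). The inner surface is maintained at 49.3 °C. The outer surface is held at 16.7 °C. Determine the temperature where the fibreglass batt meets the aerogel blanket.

Series thermal resistances, inner to outer:
  R_copper = (1/2.76 − 1/2.80)/(4πk) = 0.005176/(4π·460) = 8.954×10^-7 K/W
  R_fibreglass batt = (1/2.80 − 1/3.40)/(4πk) = 0.06303/(4π·0.0343) = 0.1462 K/W
  R_aerogel blanket = (1/3.40 − 1/3.82)/(4πk) = 0.03234/(4π·0.0145) = 0.1775 K/W
ΣR = 8.954×10^-7 + 0.1462 + 0.1775 = 0.3237 K/W
Q = ΔT/ΣR = (49.3 °C − 16.7 °C)/0.3237 = 100.7 W
From the inner boundary to the fibreglass batt/aerogel blanket interface, ΣR_partial = 0.1462 K/W.
T_interface = T_in − Q·ΣR_partial = 49.3 °C − (100.7)(0.1462) = 34.6 °C

T = 34.6 °C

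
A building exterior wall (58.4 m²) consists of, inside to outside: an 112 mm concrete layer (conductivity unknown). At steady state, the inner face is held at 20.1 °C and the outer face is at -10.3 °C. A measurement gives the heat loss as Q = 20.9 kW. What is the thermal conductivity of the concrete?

ΣR = ΔT/Q = |20.1 − -10.3|/20900 = 0.001455 K/W
L/(kA) = 0.001455 ⇒ k = 0.112/(0.001455·58.4) = 1.32 W/m·K

k = 1.32 W/m·K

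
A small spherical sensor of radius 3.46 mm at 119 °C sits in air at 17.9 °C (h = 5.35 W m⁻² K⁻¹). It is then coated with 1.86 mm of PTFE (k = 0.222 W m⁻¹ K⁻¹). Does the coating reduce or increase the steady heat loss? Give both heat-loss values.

Critical radius for a sphere: r_cr = 2k/h = 0.0830 m = 8.30 cm.
Outer radius after coating: r₂ = 0.00346 + 0.00186 = 0.00532 m.
Since r₁ < r_cr and r₂ ≤ r_cr, the coating moves toward the maximum at r_cr — heat loss rises.
Bare: R = 1/(4πr₁²h) = 1242 K/W; Q = 101.1/1242 = 0.0814 W.
Coated: R = R_cond + R_conv = 561.8 K/W; Q = 101.1/561.8 = 0.180 W.

increases: 0.0814 → 0.180 W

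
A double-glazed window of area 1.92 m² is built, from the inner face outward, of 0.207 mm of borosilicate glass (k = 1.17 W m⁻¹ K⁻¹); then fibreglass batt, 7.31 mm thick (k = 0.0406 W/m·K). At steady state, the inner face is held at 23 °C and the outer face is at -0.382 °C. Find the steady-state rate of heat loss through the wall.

Q = 249 W

Resistance network (inner→outer):
  R_borosilicate glass = L/(kA) = 2.07×10^-4/(1.17·1.92) = 9.215×10^-5 K/W
  R_fibreglass batt = L/(kA) = 0.00731/(0.0406·1.92) = 0.09378 K/W
ΣR = 9.215×10^-5 + 0.09378 = 0.09387 K/W
Q = ΔT/ΣR = (23 °C − -0.382 °C)/0.09387 = 249 W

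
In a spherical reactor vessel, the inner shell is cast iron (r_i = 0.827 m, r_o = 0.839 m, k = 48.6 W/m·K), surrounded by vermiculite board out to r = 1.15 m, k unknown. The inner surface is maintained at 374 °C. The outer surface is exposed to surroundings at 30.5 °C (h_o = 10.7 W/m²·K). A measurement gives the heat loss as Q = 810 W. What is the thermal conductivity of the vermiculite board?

k = 0.0613 W/m·K

ΣR = ΔT/Q = |374 − 30.5|/810 = 0.4241 K/W
Known resistances:
  R_cast iron = (1/0.827 − 1/0.839)/(4πk) = 0.01729/(4π·48.6) = 2.832×10^-5 K/W
  R_conv,out = 1/(4πr²h) = 1/(4π·1.15²·10.7) = 0.005624 K/W
R_vermiculite board = ΣR − ΣR_known = 0.4241 − 0.005652 = 0.4184 K/W
(1/r₁−1/r₂)/(4πk) = 0.4184 ⇒ k = 0.3223/(4π·0.4184) = 0.0613 W/m·K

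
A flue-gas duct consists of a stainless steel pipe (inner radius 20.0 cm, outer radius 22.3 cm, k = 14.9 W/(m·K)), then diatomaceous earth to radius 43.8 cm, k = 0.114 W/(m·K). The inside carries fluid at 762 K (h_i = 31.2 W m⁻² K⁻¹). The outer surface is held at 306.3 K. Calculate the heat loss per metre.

Series thermal resistances, inner to outer:
  R'_conv,in = 1/(2πr h) = 1/(2π·0.200·31.2) = 0.02551 m·K/W
  R'_stainless steel = ln(0.223/0.200)/(2πk) = 0.1089/(2π·14.9) = 0.001163 m·K/W
  R'_diatomaceous earth = ln(0.438/0.223)/(2πk) = 0.6750/(2π·0.114) = 0.9424 m·K/W
ΣR = 0.02551 + 0.001163 + 0.9424 = 0.9691 m·K/W
Q' = ΔT/ΣR = (762 K − 306.3 K)/0.9691 = 470 W/m

Q' = 470 W/m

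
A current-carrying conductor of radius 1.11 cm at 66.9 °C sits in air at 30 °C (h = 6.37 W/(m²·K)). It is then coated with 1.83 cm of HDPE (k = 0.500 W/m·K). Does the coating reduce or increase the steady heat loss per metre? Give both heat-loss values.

increases: 16.4 → 31.8 W/m

Critical radius for a cylinder: r_cr = k/h = 0.0785 m = 7.85 cm.
Outer radius after coating: r₂ = 0.0111 + 0.0183 = 0.0294 m.
Since r₁ < r_cr and r₂ ≤ r_cr, the coating moves toward the maximum at r_cr — heat loss rises.
Bare: R = 1/(2πr₁h) = 2.251 m·K/W; Q = 36.9/2.251 = 16.4 W/m.
Coated: R = R_cond + R_conv = 1.160 m·K/W; Q = 36.9/1.160 = 31.8 W/m.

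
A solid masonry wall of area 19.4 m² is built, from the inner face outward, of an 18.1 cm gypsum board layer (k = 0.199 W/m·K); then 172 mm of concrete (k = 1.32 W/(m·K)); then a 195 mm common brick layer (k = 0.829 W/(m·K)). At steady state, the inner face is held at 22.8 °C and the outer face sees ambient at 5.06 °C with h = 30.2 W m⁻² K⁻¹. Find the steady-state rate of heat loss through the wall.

Series thermal resistances, inner to outer:
  R_gypsum board = L/(kA) = 0.181/(0.199·19.4) = 0.04688 K/W
  R_concrete = L/(kA) = 0.172/(1.32·19.4) = 0.006717 K/W
  R_common brick = L/(kA) = 0.195/(0.829·19.4) = 0.01212 K/W
  R_conv,out = 1/(hA) = 1/(30.2·19.4) = 0.001707 K/W
ΣR = 0.04688 + 0.006717 + 0.01212 + 0.001707 = 0.06742 K/W
Q = ΔT/ΣR = (22.8 °C − 5.06 °C)/0.06742 = 263 W

Q = 263 W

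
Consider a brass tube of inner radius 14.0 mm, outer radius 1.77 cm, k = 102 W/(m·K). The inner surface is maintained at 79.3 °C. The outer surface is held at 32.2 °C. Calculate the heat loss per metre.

Q' = 2πk·ΔT/ln(r₂/r₁) = 2π × 102 × 47.1 / ln(0.0177/0.0140) = 1.29×10^5 W/m

Q' = 129 kW/m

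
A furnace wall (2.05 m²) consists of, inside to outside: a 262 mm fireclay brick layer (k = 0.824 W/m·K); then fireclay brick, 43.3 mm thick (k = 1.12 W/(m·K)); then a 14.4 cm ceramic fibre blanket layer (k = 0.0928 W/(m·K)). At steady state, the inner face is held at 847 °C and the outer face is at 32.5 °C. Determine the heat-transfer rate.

Q = 875 W

Treat each layer as a resistance in series:
  R_fireclay brick = L/(kA) = 0.262/(0.824·2.05) = 0.1551 K/W
  R_fireclay brick = L/(kA) = 0.0433/(1.12·2.05) = 0.01886 K/W
  R_ceramic fibre blanket = L/(kA) = 0.144/(0.0928·2.05) = 0.7569 K/W
ΣR = 0.1551 + 0.01886 + 0.7569 = 0.9309 K/W
Q = ΔT/ΣR = (847 °C − 32.5 °C)/0.9309 = 875 W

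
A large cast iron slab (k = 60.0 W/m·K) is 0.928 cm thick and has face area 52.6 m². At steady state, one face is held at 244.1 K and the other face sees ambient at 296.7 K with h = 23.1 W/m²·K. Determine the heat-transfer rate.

Q = 63.7 kW

Resistance network (inner→outer):
  R_cast iron = L/(kA) = 0.00928/(60.0·52.6) = 2.940×10^-6 K/W
  R_conv,out = 1/(hA) = 1/(23.1·52.6) = 8.230×10^-4 K/W
ΣR = 2.940×10^-6 + 8.230×10^-4 = 8.259×10^-4 K/W
Q = ΔT/ΣR = (244.1 K − 296.7 K)/8.259×10^-4 = -63700 W
(Negative Q ⇒ heat flows inward; heat gain = 63700 W.)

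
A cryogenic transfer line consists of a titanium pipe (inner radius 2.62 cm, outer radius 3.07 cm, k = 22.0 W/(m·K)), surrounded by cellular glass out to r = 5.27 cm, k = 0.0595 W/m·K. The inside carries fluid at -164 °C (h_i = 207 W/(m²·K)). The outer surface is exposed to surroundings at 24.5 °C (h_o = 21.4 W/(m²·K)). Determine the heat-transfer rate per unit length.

Q' = 117 W/m

Treat each layer as a resistance in series:
  R'_conv,in = 1/(2πr h) = 1/(2π·0.0262·207) = 0.02935 m·K/W
  R'_titanium = ln(0.0307/0.0262)/(2πk) = 0.1585/(2π·22.0) = 0.001147 m·K/W
  R'_cellular glass = ln(0.0527/0.0307)/(2πk) = 0.5404/(2π·0.0595) = 1.445 m·K/W
  R'_conv,out = 1/(2πr h) = 1/(2π·0.0527·21.4) = 0.1411 m·K/W
ΣR = 0.02935 + 0.001147 + 1.445 + 0.1411 = 1.617 m·K/W
Q' = ΔT/ΣR = (-164 °C − 24.5 °C)/1.617 = -117 W/m
(Negative Q' ⇒ heat flows inward; heat gain = 117 W/m.)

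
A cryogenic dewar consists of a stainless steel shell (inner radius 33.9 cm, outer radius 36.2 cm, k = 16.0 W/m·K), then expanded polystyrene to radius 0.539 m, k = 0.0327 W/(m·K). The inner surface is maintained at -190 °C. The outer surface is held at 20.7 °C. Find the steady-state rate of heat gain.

Q = 95.4 W

Treat each layer as a resistance in series:
  R_stainless steel = (1/0.339 − 1/0.362)/(4πk) = 0.1874/(4π·16.0) = 9.322×10^-4 K/W
  R_expanded polystyrene = (1/0.362 − 1/0.539)/(4πk) = 0.9071/(4π·0.0327) = 2.208 K/W
ΣR = 9.322×10^-4 + 2.208 = 2.209 K/W
Q = ΔT/ΣR = (-190 °C − 20.7 °C)/2.209 = -95.4 W
(Negative Q ⇒ heat flows inward; heat gain = 95.4 W.)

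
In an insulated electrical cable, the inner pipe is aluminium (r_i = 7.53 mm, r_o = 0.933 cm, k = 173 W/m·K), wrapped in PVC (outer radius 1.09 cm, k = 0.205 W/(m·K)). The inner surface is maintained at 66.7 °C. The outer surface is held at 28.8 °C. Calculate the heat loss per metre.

Q' = 313 W/m

Treat each layer as a resistance in series:
  R'_aluminium = ln(0.00933/0.00753)/(2πk) = 0.2143/(2π·173) = 1.972×10^-4 m·K/W
  R'_PVC = ln(0.0109/0.00933)/(2πk) = 0.1555/(2π·0.205) = 0.1207 m·K/W
ΣR = 1.972×10^-4 + 0.1207 = 0.1209 m·K/W
Q' = ΔT/ΣR = (66.7 °C − 28.8 °C)/0.1209 = 313 W/m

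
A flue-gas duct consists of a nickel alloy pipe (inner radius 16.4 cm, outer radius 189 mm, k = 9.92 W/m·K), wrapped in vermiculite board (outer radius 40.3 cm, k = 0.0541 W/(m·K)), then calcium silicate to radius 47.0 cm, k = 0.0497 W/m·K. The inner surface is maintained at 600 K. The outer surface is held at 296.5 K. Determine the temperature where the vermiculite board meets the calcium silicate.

T = 351.4 K

Series thermal resistances, inner to outer:
  R'_nickel alloy = ln(0.189/0.164)/(2πk) = 0.1419/(2π·9.92) = 0.002276 m·K/W
  R'_vermiculite board = ln(0.403/0.189)/(2πk) = 0.7572/(2π·0.0541) = 2.228 m·K/W
  R'_calcium silicate = ln(0.470/0.403)/(2πk) = 0.1538/(2π·0.0497) = 0.4925 m·K/W
ΣR = 0.002276 + 2.228 + 0.4925 = 2.723 m·K/W
Q' = ΔT/ΣR = (600 K − 296.5 K)/2.723 = 111.5 W/m
From the inner boundary to the vermiculite board/calcium silicate interface, ΣR_partial = 2.230 m·K/W.
T_interface = T_in − Q'·ΣR_partial = 600 K − (111.5)(2.230) = 351.4 K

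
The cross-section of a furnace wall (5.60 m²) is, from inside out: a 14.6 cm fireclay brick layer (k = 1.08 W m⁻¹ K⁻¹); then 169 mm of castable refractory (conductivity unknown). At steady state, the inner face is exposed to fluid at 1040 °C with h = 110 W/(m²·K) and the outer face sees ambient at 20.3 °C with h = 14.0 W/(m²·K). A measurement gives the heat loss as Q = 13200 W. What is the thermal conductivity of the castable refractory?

ΣR = ΔT/Q = |1040 − 20.3|/13200 = 0.07725 K/W
Known resistances:
  R_conv,in = 1/(hA) = 1/(110·5.60) = 0.001623 K/W
  R_fireclay brick = L/(kA) = 0.146/(1.08·5.60) = 0.02414 K/W
  R_conv,out = 1/(hA) = 1/(14.0·5.60) = 0.01276 K/W
R_castable refractory = ΣR − ΣR_known = 0.07725 − 0.03852 = 0.03873 K/W
L/(kA) = 0.03873 ⇒ k = 0.169/(0.03873·5.60) = 0.779 W/m·K

k = 0.779 W/m·K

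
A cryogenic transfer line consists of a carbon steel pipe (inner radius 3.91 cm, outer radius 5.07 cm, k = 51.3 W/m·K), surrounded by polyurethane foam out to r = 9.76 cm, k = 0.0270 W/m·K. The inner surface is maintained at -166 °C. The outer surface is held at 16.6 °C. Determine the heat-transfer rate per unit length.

Series thermal resistances, inner to outer:
  R'_carbon steel = ln(0.0507/0.0391)/(2πk) = 0.2598/(2π·51.3) = 8.060×10^-4 m·K/W
  R'_polyurethane foam = ln(0.0976/0.0507)/(2πk) = 0.6550/(2π·0.0270) = 3.861 m·K/W
ΣR = 8.060×10^-4 + 3.861 = 3.862 m·K/W
Q' = ΔT/ΣR = (-166 °C − 16.6 °C)/3.862 = -47.3 W/m
(Negative Q' ⇒ heat flows inward; heat gain = 47.3 W/m.)

Q' = 47.3 W/m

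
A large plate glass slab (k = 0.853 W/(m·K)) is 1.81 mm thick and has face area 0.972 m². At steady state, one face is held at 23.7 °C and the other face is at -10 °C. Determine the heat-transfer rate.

Q = 15.4 kW

Q = kA·ΔT/L = 0.853 × 0.972 × |23.7 °C − -10 °C| / 0.00181 = 15400 W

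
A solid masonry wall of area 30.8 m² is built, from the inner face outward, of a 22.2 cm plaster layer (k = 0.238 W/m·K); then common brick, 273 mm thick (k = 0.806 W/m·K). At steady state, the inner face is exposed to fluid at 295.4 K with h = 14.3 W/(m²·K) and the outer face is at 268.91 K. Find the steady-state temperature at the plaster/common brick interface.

T = 275.60 K

Treat each layer as a resistance in series:
  R_conv,in = 1/(hA) = 1/(14.3·30.8) = 0.002270 K/W
  R_plaster = L/(kA) = 0.222/(0.238·30.8) = 0.03028 K/W
  R_common brick = L/(kA) = 0.273/(0.806·30.8) = 0.01100 K/W
ΣR = 0.002270 + 0.03028 + 0.01100 = 0.04355 K/W
Q = ΔT/ΣR = (295.4 K − 268.91 K)/0.04355 = 608.3 W
From the inner boundary to the plaster/common brick interface, ΣR_partial = 0.03255 K/W.
T_interface = T_in − Q·ΣR_partial = 295.4 K − (608.3)(0.03255) = 275.60 K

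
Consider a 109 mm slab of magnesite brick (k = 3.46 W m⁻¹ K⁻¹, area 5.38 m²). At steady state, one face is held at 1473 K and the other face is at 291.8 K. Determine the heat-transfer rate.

Q = 202 kW

Q = kA·ΔT/L = 3.46 × 5.38 × |1473 K − 291.8 K| / 0.109 = 2.02×10^5 W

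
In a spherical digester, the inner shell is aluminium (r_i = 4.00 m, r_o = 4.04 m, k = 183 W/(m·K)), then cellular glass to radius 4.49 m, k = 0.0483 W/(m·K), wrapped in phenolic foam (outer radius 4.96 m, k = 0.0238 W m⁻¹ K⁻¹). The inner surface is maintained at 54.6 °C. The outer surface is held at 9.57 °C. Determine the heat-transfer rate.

Resistance network (inner→outer):
  R_aluminium = (1/4.00 − 1/4.04)/(4πk) = 0.002475/(4π·183) = 1.076×10^-6 K/W
  R_cellular glass = (1/4.04 − 1/4.49)/(4πk) = 0.02481/(4π·0.0483) = 0.04087 K/W
  R_phenolic foam = (1/4.49 − 1/4.96)/(4πk) = 0.02110/(4π·0.0238) = 0.07056 K/W
ΣR = 1.076×10^-6 + 0.04087 + 0.07056 = 0.1114 K/W
Q = ΔT/ΣR = (54.6 °C − 9.57 °C)/0.1114 = 404 W

Q = 404 W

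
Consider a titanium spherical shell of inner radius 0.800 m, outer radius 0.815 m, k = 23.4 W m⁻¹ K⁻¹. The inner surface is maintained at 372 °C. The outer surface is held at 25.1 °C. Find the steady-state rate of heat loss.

Q = 4430 kW

Q = 4πk·ΔT/(1/r₁ − 1/r₂) = 4π × 23.4 × 346.9 / (1/0.800 − 1/0.815) = 4.43×10^6 W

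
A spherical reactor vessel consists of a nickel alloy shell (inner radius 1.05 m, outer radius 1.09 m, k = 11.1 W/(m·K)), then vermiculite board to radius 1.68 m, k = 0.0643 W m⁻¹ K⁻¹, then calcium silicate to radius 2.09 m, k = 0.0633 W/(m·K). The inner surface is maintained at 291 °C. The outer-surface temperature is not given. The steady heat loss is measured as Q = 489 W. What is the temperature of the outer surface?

T_out = 24.1 °C

Series resistances:
  R_nickel alloy = (1/1.05 − 1/1.09)/(4πk) = 0.03495/(4π·11.1) = 2.506×10^-4 K/W
  R_vermiculite board = (1/1.09 − 1/1.68)/(4πk) = 0.3222/(4π·0.0643) = 0.3987 K/W
  R_calcium silicate = (1/1.68 − 1/2.09)/(4πk) = 0.1168/(4π·0.0633) = 0.1468 K/W
ΣR = 0.5458 K/W
ΔT = Q·ΣR = 489 × 0.5458 = 266.9 K
Heat flows outward, so T_out = T_in − ΔT = 291 − 266.9 = 24.1 °C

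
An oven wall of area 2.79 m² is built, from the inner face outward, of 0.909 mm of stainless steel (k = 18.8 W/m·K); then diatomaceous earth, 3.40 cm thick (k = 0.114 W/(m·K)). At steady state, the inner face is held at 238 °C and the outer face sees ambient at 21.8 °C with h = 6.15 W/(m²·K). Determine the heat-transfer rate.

Q = 1310 W

Treat each layer as a resistance in series:
  R_stainless steel = L/(kA) = 9.09×10^-4/(18.8·2.79) = 1.733×10^-5 K/W
  R_diatomaceous earth = L/(kA) = 0.0340/(0.114·2.79) = 0.1069 K/W
  R_conv,out = 1/(hA) = 1/(6.15·2.79) = 0.05828 K/W
ΣR = 1.733×10^-5 + 0.1069 + 0.05828 = 0.1652 K/W
Q = ΔT/ΣR = (238 °C − 21.8 °C)/0.1652 = 1310 W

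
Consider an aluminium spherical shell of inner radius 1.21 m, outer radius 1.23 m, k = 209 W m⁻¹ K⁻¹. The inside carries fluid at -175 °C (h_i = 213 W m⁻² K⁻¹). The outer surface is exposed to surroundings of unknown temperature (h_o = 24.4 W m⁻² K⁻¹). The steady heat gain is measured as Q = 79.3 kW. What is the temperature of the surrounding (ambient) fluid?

Sum the resistances:
  R_conv,in = 1/(4πr²h) = 1/(4π·1.21²·213) = 2.552×10^-4 K/W
  R_aluminium = (1/1.21 − 1/1.23)/(4πk) = 0.01344/(4π·209) = 5.117×10^-6 K/W
  R_conv,out = 1/(4πr²h) = 1/(4π·1.23²·24.4) = 0.002156 K/W
ΣR = 0.002416 K/W
ΔT = Q·ΣR = 79300 × 0.002416 = 191.6 K
Heat flows inward, so T_out = T_in + ΔT = -175 + 191.6 = 16.6 °C

T_out = 16.6 °C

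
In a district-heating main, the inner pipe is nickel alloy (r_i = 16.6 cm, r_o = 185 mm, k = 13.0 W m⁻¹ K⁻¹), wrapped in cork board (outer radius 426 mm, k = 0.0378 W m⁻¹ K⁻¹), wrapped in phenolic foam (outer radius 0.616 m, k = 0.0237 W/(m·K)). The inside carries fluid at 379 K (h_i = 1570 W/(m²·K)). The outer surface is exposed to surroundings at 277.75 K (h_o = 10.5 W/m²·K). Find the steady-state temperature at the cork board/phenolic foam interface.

Resistance network (inner→outer):
  R'_conv,in = 1/(2πr h) = 1/(2π·0.166·1570) = 6.107×10^-4 m·K/W
  R'_nickel alloy = ln(0.185/0.166)/(2πk) = 0.1084/(2π·13.0) = 0.001327 m·K/W
  R'_cork board = ln(0.426/0.185)/(2πk) = 0.8341/(2π·0.0378) = 3.512 m·K/W
  R'_phenolic foam = ln(0.616/0.426)/(2πk) = 0.3688/(2π·0.0237) = 2.477 m·K/W
  R'_conv,out = 1/(2πr h) = 1/(2π·0.616·10.5) = 0.02461 m·K/W
ΣR = 6.107×10^-4 + 0.001327 + 3.512 + 2.477 + 0.02461 = 6.016 m·K/W
Q' = ΔT/ΣR = (379 K − 277.75 K)/6.016 = 16.83 W/m
From the inner boundary to the cork board/phenolic foam interface, ΣR_partial = 3.514 m·K/W.
T_interface = T_in − Q'·ΣR_partial = 379 K − (16.83)(3.514) = 319.9 K

T = 319.9 K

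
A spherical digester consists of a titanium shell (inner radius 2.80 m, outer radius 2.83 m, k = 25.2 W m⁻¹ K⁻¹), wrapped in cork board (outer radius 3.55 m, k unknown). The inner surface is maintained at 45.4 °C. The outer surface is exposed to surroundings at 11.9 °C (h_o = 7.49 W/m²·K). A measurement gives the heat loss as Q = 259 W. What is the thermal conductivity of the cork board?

ΣR = ΔT/Q = |45.4 − 11.9|/259 = 0.1293 K/W
Known resistances:
  R_titanium = (1/2.80 − 1/2.83)/(4πk) = 0.003786/(4π·25.2) = 1.196×10^-5 K/W
  R_conv,out = 1/(4πr²h) = 1/(4π·3.55²·7.49) = 8.430×10^-4 K/W
R_cork board = ΣR − ΣR_known = 0.1293 − 8.550×10^-4 = 0.1284 K/W
(1/r₁−1/r₂)/(4πk) = 0.1284 ⇒ k = 0.07167/(4π·0.1284) = 0.0444 W/m·K

k = 0.0444 W/m·K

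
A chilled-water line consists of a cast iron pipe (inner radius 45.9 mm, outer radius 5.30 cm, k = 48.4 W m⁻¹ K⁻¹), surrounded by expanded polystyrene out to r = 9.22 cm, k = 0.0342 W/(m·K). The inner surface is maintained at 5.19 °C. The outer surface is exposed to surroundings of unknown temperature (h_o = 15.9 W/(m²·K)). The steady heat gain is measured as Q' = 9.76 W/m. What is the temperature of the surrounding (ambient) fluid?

Sum the resistances:
  R'_cast iron = ln(0.0530/0.0459)/(2πk) = 0.1438/(2π·48.4) = 4.729×10^-4 m·K/W
  R'_expanded polystyrene = ln(0.0922/0.0530)/(2πk) = 0.5537/(2π·0.0342) = 2.577 m·K/W
  R'_conv,out = 1/(2πr h) = 1/(2π·0.0922·15.9) = 0.1086 m·K/W
ΣR = 2.686 m·K/W
ΔT = Q'·ΣR = 9.76 × 2.686 = 26.22 K
Heat flows inward, so T_out = T_in + ΔT = 5.19 + 26.22 = 31.4 °C

T_out = 31.4 °C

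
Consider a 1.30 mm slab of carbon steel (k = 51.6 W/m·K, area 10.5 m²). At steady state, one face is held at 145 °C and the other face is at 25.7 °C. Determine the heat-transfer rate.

Q = 4.97×10^7 W

Q = kA·ΔT/L = 51.6 × 10.5 × |145 °C − 25.7 °C| / 0.00130 = 4.97×10^7 W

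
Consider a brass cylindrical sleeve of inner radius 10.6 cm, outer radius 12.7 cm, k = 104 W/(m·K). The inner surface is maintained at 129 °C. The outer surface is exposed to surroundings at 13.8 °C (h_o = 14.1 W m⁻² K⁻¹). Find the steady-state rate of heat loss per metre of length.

Q' = 1290 W/m

Resistance network (inner→outer):
  R'_brass = ln(0.127/0.106)/(2πk) = 0.1807/(2π·104) = 2.766×10^-4 m·K/W
  R'_conv,out = 1/(2πr h) = 1/(2π·0.127·14.1) = 0.08888 m·K/W
ΣR = 2.766×10^-4 + 0.08888 = 0.08916 m·K/W
Q' = ΔT/ΣR = (129 °C − 13.8 °C)/0.08916 = 1290 W/m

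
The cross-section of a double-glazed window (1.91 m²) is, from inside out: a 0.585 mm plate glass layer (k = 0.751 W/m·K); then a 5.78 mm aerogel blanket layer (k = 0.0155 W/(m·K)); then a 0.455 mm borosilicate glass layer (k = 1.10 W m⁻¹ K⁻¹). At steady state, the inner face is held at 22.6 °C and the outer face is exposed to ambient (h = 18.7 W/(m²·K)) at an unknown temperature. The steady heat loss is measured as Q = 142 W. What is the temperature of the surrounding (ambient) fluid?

Sum the resistances:
  R_plate glass = L/(kA) = 5.85×10^-4/(0.751·1.91) = 4.078×10^-4 K/W
  R_aerogel blanket = L/(kA) = 0.00578/(0.0155·1.91) = 0.1952 K/W
  R_borosilicate glass = L/(kA) = 4.55×10^-4/(1.10·1.91) = 2.166×10^-4 K/W
  R_conv,out = 1/(hA) = 1/(18.7·1.91) = 0.02800 K/W
ΣR = 0.2239 K/W
ΔT = Q·ΣR = 142 × 0.2239 = 31.79 K
Heat flows outward, so T_out = T_in − ΔT = 22.6 − 31.79 = -9.19 °C

T_out = -9.19 °C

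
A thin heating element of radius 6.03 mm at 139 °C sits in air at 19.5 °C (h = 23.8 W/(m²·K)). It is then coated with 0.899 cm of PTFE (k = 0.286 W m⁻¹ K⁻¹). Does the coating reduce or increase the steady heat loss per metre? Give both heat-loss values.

increases: 108 → 125 W/m

Critical radius for a cylinder: r_cr = k/h = 0.0120 m = 1.20 cm.
Outer radius after coating: r₂ = 0.00603 + 0.00899 = 0.01502 m.
r₁ < r_cr < r₂: heat loss rises to a maximum at r_cr then falls. Whether the coating helps depends on whether Q(r₂) has dropped back below Q(r₁).
Bare: R = 1/(2πr₁h) = 1.109 m·K/W; Q = 119.5/1.109 = 108 W/m.
Coated: R = R_cond + R_conv = 0.9531 m·K/W; Q = 119.5/0.9531 = 125 W/m.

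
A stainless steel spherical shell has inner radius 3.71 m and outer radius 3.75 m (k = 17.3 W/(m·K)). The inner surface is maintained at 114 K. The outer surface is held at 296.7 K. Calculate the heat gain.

Q = 1.38×10^7 W

Q = 4πk·ΔT/(1/r₁ − 1/r₂) = 4π × 17.3 × 182.7 / (1/3.71 − 1/3.75) = 1.38×10^7 W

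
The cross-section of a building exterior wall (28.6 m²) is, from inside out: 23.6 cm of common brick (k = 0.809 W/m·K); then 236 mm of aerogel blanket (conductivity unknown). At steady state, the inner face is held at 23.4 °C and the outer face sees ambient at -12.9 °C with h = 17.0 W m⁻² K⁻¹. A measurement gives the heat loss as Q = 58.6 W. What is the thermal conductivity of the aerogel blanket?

ΣR = ΔT/Q = |23.4 − -12.9|/58.6 = 0.6195 K/W
Known resistances:
  R_common brick = L/(kA) = 0.236/(0.809·28.6) = 0.01020 K/W
  R_conv,out = 1/(hA) = 1/(17.0·28.6) = 0.002057 K/W
R_aerogel blanket = ΣR − ΣR_known = 0.6195 − 0.01226 = 0.6072 K/W
L/(kA) = 0.6072 ⇒ k = 0.236/(0.6072·28.6) = 0.0136 W/m·K

k = 0.0136 W/m·K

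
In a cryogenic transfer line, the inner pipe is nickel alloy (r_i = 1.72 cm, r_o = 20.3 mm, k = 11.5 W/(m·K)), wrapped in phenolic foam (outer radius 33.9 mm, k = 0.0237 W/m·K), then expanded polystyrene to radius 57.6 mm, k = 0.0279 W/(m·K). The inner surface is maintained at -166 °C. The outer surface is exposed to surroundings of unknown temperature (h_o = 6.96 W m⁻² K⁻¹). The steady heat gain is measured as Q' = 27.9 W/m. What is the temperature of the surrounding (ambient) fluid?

Sum the resistances:
  R'_nickel alloy = ln(0.0203/0.0172)/(2πk) = 0.1657/(2π·11.5) = 0.002293 m·K/W
  R'_phenolic foam = ln(0.0339/0.0203)/(2πk) = 0.5128/(2π·0.0237) = 3.444 m·K/W
  R'_expanded polystyrene = ln(0.0576/0.0339)/(2πk) = 0.5301/(2π·0.0279) = 3.024 m·K/W
  R'_conv,out = 1/(2πr h) = 1/(2π·0.0576·6.96) = 0.3970 m·K/W
ΣR = 6.867 m·K/W
ΔT = Q'·ΣR = 27.9 × 6.867 = 191.6 K
Heat flows inward, so T_out = T_in + ΔT = -166 + 191.6 = 25.6 °C

T_out = 25.6 °C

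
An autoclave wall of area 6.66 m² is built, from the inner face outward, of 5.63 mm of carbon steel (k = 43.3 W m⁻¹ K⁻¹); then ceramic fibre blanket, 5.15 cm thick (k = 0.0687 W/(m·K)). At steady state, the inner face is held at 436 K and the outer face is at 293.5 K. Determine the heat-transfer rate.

Resistance network (inner→outer):
  R_carbon steel = L/(kA) = 0.00563/(43.3·6.66) = 1.952×10^-5 K/W
  R_ceramic fibre blanket = L/(kA) = 0.0515/(0.0687·6.66) = 0.1126 K/W
ΣR = 1.952×10^-5 + 0.1126 = 0.1126 K/W
Q = ΔT/ΣR = (436 K − 293.5 K)/0.1126 = 1270 W

Q = 1270 W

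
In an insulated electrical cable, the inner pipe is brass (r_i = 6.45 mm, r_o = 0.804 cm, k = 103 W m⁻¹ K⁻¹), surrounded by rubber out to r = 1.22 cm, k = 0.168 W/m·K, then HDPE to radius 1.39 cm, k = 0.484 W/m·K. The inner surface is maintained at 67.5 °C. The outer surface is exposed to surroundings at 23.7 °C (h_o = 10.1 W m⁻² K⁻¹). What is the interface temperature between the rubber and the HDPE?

T = 56.5 °C

Series thermal resistances, inner to outer:
  R'_brass = ln(0.00804/0.00645)/(2πk) = 0.2203/(2π·103) = 3.405×10^-4 m·K/W
  R'_rubber = ln(0.0122/0.00804)/(2πk) = 0.4170/(2π·0.168) = 0.3951 m·K/W
  R'_HDPE = ln(0.0139/0.0122)/(2πk) = 0.1305/(2π·0.484) = 0.04290 m·K/W
  R'_conv,out = 1/(2πr h) = 1/(2π·0.0139·10.1) = 1.134 m·K/W
ΣR = 3.405×10^-4 + 0.3951 + 0.04290 + 1.134 = 1.572 m·K/W
Q' = ΔT/ΣR = (67.5 °C − 23.7 °C)/1.572 = 27.86 W/m
From the inner boundary to the rubber/HDPE interface, ΣR_partial = 0.3954 m·K/W.
T_interface = T_in − Q'·ΣR_partial = 67.5 °C − (27.86)(0.3954) = 56.5 °C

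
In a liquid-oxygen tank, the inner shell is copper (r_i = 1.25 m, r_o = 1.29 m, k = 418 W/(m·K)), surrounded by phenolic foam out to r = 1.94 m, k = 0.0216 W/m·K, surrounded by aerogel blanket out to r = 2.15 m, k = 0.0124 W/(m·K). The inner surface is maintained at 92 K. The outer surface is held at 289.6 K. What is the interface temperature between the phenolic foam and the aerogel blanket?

Series thermal resistances, inner to outer:
  R_copper = (1/1.25 − 1/1.29)/(4πk) = 0.02481/(4π·418) = 4.723×10^-6 K/W
  R_phenolic foam = (1/1.29 − 1/1.94)/(4πk) = 0.2597/(4π·0.0216) = 0.9569 K/W
  R_aerogel blanket = (1/1.94 − 1/2.15)/(4πk) = 0.05035/(4π·0.0124) = 0.3231 K/W
ΣR = 4.723×10^-6 + 0.9569 + 0.3231 = 1.280 K/W
Q = ΔT/ΣR = (92 K − 289.6 K)/1.280 = -154.4 W
From the inner boundary to the phenolic foam/aerogel blanket interface, ΣR_partial = 0.9569 K/W.
T_interface = T_in − Q·ΣR_partial = 92 K − (-154.4)(0.9569) = 239.7 K

T = 239.7 K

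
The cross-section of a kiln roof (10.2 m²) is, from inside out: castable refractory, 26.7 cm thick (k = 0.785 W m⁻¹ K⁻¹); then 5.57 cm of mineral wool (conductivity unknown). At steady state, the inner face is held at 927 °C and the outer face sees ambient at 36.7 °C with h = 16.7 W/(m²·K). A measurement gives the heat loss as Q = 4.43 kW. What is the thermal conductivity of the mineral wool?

ΣR = ΔT/Q = |927 − 36.7|/4430 = 0.2010 K/W
Known resistances:
  R_castable refractory = L/(kA) = 0.267/(0.785·10.2) = 0.03335 K/W
  R_conv,out = 1/(hA) = 1/(16.7·10.2) = 0.005871 K/W
R_mineral wool = ΣR − ΣR_known = 0.2010 − 0.03922 = 0.1618 K/W
L/(kA) = 0.1618 ⇒ k = 0.0557/(0.1618·10.2) = 0.0338 W/m·K

k = 0.0338 W/m·K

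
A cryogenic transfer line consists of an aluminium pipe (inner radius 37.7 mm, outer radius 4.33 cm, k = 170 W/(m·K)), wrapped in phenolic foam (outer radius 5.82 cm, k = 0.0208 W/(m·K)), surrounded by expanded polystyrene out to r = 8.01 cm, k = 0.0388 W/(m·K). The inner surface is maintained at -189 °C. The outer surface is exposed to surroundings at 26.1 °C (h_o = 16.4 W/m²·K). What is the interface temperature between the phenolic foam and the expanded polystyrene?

T = -57.2 °C

Series thermal resistances, inner to outer:
  R'_aluminium = ln(0.0433/0.0377)/(2πk) = 0.1385/(2π·170) = 1.297×10^-4 m·K/W
  R'_phenolic foam = ln(0.0582/0.0433)/(2πk) = 0.2957/(2π·0.0208) = 2.263 m·K/W
  R'_expanded polystyrene = ln(0.0801/0.0582)/(2πk) = 0.3194/(2π·0.0388) = 1.310 m·K/W
  R'_conv,out = 1/(2πr h) = 1/(2π·0.0801·16.4) = 0.1212 m·K/W
ΣR = 1.297×10^-4 + 2.263 + 1.310 + 0.1212 = 3.694 m·K/W
Q' = ΔT/ΣR = (-189 °C − 26.1 °C)/3.694 = -58.23 W/m
From the inner boundary to the phenolic foam/expanded polystyrene interface, ΣR_partial = 2.263 m·K/W.
T_interface = T_in − Q'·ΣR_partial = -189 °C − (-58.23)(2.263) = -57.2 °C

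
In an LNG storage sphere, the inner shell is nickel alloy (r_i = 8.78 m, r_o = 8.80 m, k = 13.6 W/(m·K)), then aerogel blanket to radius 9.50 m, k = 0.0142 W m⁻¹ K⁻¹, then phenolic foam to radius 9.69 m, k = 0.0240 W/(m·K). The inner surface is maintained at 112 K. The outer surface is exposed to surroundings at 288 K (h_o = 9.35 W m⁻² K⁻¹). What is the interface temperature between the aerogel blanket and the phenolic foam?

Series thermal resistances, inner to outer:
  R_nickel alloy = (1/8.78 − 1/8.80)/(4πk) = 2.589×10^-4/(4π·13.6) = 1.515×10^-6 K/W
  R_aerogel blanket = (1/8.80 − 1/9.50)/(4πk) = 0.008373/(4π·0.0142) = 0.04692 K/W
  R_phenolic foam = (1/9.50 − 1/9.69)/(4πk) = 0.002064/(4π·0.0240) = 0.006844 K/W
  R_conv,out = 1/(4πr²h) = 1/(4π·9.69²·9.35) = 9.064×10^-5 K/W
ΣR = 1.515×10^-6 + 0.04692 + 0.006844 + 9.064×10^-5 = 0.05386 K/W
Q = ΔT/ΣR = (112 K − 288 K)/0.05386 = -3268 W
From the inner boundary to the aerogel blanket/phenolic foam interface, ΣR_partial = 0.04692 K/W.
T_interface = T_in − Q·ΣR_partial = 112 K − (-3268)(0.04692) = 265.3 K

T = 265.3 K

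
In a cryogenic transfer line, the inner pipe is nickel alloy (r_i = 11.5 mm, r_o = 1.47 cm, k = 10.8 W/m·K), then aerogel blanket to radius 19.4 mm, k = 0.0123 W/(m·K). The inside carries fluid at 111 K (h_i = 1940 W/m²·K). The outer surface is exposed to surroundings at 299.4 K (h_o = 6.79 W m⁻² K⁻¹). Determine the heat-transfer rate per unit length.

Treat each layer as a resistance in series:
  R'_conv,in = 1/(2πr h) = 1/(2π·0.0115·1940) = 0.007134 m·K/W
  R'_nickel alloy = ln(0.0147/0.0115)/(2πk) = 0.2455/(2π·10.8) = 0.003618 m·K/W
  R'_aerogel blanket = ln(0.0194/0.0147)/(2πk) = 0.2774/(2π·0.0123) = 3.590 m·K/W
  R'_conv,out = 1/(2πr h) = 1/(2π·0.0194·6.79) = 1.208 m·K/W
ΣR = 0.007134 + 0.003618 + 3.590 + 1.208 = 4.809 m·K/W
Q' = ΔT/ΣR = (111 K − 299.4 K)/4.809 = -39.2 W/m
(Negative Q' ⇒ heat flows inward; heat gain = 39.2 W/m.)

Q' = 39.2 W/m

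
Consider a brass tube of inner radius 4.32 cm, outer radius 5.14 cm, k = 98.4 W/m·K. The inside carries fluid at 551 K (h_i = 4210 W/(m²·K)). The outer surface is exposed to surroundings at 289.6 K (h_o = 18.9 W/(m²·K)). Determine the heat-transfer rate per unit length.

Treat each layer as a resistance in series:
  R'_conv,in = 1/(2πr h) = 1/(2π·0.0432·4210) = 8.751×10^-4 m·K/W
  R'_brass = ln(0.0514/0.0432)/(2πk) = 0.1738/(2π·98.4) = 2.811×10^-4 m·K/W
  R'_conv,out = 1/(2πr h) = 1/(2π·0.0514·18.9) = 0.1638 m·K/W
ΣR = 8.751×10^-4 + 2.811×10^-4 + 0.1638 = 0.1650 m·K/W
Q' = ΔT/ΣR = (551 K − 289.6 K)/0.1650 = 1580 W/m

Q' = 1580 W/m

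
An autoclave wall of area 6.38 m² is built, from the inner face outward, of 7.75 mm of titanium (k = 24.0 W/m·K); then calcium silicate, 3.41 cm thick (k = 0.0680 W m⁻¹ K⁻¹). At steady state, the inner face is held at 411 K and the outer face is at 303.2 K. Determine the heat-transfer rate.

Resistance network (inner→outer):
  R_titanium = L/(kA) = 0.00775/(24.0·6.38) = 5.061×10^-5 K/W
  R_calcium silicate = L/(kA) = 0.0341/(0.0680·6.38) = 0.07860 K/W
ΣR = 5.061×10^-5 + 0.07860 = 0.07865 K/W
Q = ΔT/ΣR = (411 K − 303.2 K)/0.07865 = 1370 W

Q = 1370 W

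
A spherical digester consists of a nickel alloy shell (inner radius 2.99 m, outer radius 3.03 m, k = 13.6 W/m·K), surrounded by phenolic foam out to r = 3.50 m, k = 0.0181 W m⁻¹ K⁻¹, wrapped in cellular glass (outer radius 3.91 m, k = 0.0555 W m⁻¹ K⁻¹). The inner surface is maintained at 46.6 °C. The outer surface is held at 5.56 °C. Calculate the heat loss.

Q = 173 W

Series thermal resistances, inner to outer:
  R_nickel alloy = (1/2.99 − 1/3.03)/(4πk) = 0.004415/(4π·13.6) = 2.583×10^-5 K/W
  R_phenolic foam = (1/3.03 − 1/3.50)/(4πk) = 0.04432/(4π·0.0181) = 0.1948 K/W
  R_cellular glass = (1/3.50 − 1/3.91)/(4πk) = 0.02996/(4π·0.0555) = 0.04296 K/W
ΣR = 2.583×10^-5 + 0.1948 + 0.04296 = 0.2378 K/W
Q = ΔT/ΣR = (46.6 °C − 5.56 °C)/0.2378 = 173 W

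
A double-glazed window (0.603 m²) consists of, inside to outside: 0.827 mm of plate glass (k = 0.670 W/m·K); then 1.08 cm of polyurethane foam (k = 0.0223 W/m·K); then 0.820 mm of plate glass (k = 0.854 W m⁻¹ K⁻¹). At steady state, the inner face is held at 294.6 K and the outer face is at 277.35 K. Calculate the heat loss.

Q = 21.4 W

Treat each layer as a resistance in series:
  R_plate glass = L/(kA) = 8.27×10^-4/(0.670·0.603) = 0.002047 K/W
  R_polyurethane foam = L/(kA) = 0.0108/(0.0223·0.603) = 0.8032 K/W
  R_plate glass = L/(kA) = 8.20×10^-4/(0.854·0.603) = 0.001592 K/W
ΣR = 0.002047 + 0.8032 + 0.001592 = 0.8068 K/W
Q = ΔT/ΣR = (294.6 K − 277.35 K)/0.8068 = 21.4 W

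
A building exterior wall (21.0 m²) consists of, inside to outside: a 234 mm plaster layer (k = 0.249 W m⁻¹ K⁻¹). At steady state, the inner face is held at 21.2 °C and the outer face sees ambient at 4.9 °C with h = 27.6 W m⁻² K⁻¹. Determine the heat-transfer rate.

Q = 351 W

Series thermal resistances, inner to outer:
  R_plaster = L/(kA) = 0.234/(0.249·21.0) = 0.04475 K/W
  R_conv,out = 1/(hA) = 1/(27.6·21.0) = 0.001725 K/W
ΣR = 0.04475 + 0.001725 = 0.04647 K/W
Q = ΔT/ΣR = (21.2 °C − 4.9 °C)/0.04647 = 351 W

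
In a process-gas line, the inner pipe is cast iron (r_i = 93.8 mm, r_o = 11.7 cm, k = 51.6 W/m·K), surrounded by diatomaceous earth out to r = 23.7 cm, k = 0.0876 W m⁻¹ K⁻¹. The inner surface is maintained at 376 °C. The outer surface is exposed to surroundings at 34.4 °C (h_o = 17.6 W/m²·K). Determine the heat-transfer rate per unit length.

Treat each layer as a resistance in series:
  R'_cast iron = ln(0.117/0.0938)/(2πk) = 0.2210/(2π·51.6) = 6.817×10^-4 m·K/W
  R'_diatomaceous earth = ln(0.237/0.117)/(2πk) = 0.7059/(2π·0.0876) = 1.282 m·K/W
  R'_conv,out = 1/(2πr h) = 1/(2π·0.237·17.6) = 0.03816 m·K/W
ΣR = 6.817×10^-4 + 1.282 + 0.03816 = 1.321 m·K/W
Q' = ΔT/ΣR = (376 °C − 34.4 °C)/1.321 = 259 W/m

Q' = 259 W/m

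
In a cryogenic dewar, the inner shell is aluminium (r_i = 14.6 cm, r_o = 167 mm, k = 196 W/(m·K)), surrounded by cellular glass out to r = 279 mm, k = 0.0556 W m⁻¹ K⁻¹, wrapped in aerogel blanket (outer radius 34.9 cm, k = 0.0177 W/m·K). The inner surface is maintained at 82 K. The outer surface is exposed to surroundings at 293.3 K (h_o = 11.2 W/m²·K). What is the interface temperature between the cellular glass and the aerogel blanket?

T = 190.0 K

Treat each layer as a resistance in series:
  R_aluminium = (1/0.146 − 1/0.167)/(4πk) = 0.8613/(4π·196) = 3.497×10^-4 K/W
  R_cellular glass = (1/0.167 − 1/0.279)/(4πk) = 2.404/(4π·0.0556) = 3.440 K/W
  R_aerogel blanket = (1/0.279 − 1/0.349)/(4πk) = 0.7189/(4π·0.0177) = 3.232 K/W
  R_conv,out = 1/(4πr²h) = 1/(4π·0.349²·11.2) = 0.05833 K/W
ΣR = 3.497×10^-4 + 3.440 + 3.232 + 0.05833 = 6.731 K/W
Q = ΔT/ΣR = (82 K − 293.3 K)/6.731 = -31.39 W
From the inner boundary to the cellular glass/aerogel blanket interface, ΣR_partial = 3.440 K/W.
T_interface = T_in − Q·ΣR_partial = 82 K − (-31.39)(3.440) = 190.0 K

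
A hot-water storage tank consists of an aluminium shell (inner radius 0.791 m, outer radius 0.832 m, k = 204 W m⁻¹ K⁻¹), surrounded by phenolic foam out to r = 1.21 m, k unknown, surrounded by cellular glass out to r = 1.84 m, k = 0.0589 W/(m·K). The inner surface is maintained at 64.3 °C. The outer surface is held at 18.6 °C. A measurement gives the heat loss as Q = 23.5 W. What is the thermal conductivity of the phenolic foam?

ΣR = ΔT/Q = |64.3 − 18.6|/23.5 = 1.945 K/W
Known resistances:
  R_aluminium = (1/0.791 − 1/0.832)/(4πk) = 0.06230/(4π·204) = 2.430×10^-5 K/W
  R_cellular glass = (1/1.21 − 1/1.84)/(4πk) = 0.2830/(4π·0.0589) = 0.3823 K/W
R_phenolic foam = ΣR − ΣR_known = 1.945 − 0.3823 = 1.563 K/W
(1/r₁−1/r₂)/(4πk) = 1.563 ⇒ k = 0.3755/(4π·1.563) = 0.0191 W/m·K

k = 0.0191 W/m·K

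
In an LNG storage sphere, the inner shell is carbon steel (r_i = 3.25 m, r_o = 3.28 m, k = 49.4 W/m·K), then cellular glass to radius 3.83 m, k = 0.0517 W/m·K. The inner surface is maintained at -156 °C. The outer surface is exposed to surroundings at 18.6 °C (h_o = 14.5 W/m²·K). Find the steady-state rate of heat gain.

Treat each layer as a resistance in series:
  R_carbon steel = (1/3.25 − 1/3.28)/(4πk) = 0.002814/(4π·49.4) = 4.533×10^-6 K/W
  R_cellular glass = (1/3.28 − 1/3.83)/(4πk) = 0.04378/(4π·0.0517) = 0.06739 K/W
  R_conv,out = 1/(4πr²h) = 1/(4π·3.83²·14.5) = 3.741×10^-4 K/W
ΣR = 4.533×10^-6 + 0.06739 + 3.741×10^-4 = 0.06777 K/W
Q = ΔT/ΣR = (-156 °C − 18.6 °C)/0.06777 = -2580 W
(Negative Q ⇒ heat flows inward; heat gain = 2580 W.)

Q = 2.58 kW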